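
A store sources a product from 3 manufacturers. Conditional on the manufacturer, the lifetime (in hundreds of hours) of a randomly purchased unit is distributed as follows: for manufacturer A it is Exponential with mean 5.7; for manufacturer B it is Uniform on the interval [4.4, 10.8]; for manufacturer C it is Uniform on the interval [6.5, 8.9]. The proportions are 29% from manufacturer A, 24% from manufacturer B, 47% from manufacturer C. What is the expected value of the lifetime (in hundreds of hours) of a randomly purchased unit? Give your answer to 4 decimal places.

7.0960

Component means — A: 5.7; B: 7.6; C: 7.7.
E[X] = 0.29·5.7 + 0.24·7.6 + 0.47·7.7 = 7.096.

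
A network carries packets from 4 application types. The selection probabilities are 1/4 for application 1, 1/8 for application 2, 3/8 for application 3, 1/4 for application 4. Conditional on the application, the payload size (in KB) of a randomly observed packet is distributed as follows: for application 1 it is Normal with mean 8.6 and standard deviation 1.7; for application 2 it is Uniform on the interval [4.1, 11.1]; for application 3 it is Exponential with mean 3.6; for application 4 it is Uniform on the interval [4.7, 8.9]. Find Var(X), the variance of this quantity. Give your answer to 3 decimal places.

Per component, 1: μ=8.6, E[X²]=76.85; 2: μ=7.6, E[X²]=61.8433; 3: μ=3.6, E[X²]=25.92; 4: μ=6.8, E[X²]=47.71.
E[X] = 0.25·8.6 + 0.125·7.6 + 0.375·3.6 + 0.25·6.8 = 6.15.
E[X²] = 0.25·76.85 + 0.125·61.8433 + 0.375·25.92 + 0.25·47.71 = 48.5904.
Var(X) = E[X²] − (E[X])² = 48.5904 − 37.8225 = 10.7679.

10.768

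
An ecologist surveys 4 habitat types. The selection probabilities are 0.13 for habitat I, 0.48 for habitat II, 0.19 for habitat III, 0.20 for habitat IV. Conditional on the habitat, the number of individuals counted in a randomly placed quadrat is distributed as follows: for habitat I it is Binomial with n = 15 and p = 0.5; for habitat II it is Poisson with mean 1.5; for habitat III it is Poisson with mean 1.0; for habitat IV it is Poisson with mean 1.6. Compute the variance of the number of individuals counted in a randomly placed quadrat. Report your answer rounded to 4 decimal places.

5.9500

Per component, I: μ=7.5, E[X²]=60; II: μ=1.5, E[X²]=3.75; III: μ=1, E[X²]=2; IV: μ=1.6, E[X²]=4.16.
E[X] = 0.13·7.5 + 0.48·1.5 + 0.19·1 + 0.2·1.6 = 2.205.
E[X²] = 0.13·60 + 0.48·3.75 + 0.19·2 + 0.2·4.16 = 10.812.
Var(X) = E[X²] − (E[X])² = 10.812 − 4.86203 = 5.94998.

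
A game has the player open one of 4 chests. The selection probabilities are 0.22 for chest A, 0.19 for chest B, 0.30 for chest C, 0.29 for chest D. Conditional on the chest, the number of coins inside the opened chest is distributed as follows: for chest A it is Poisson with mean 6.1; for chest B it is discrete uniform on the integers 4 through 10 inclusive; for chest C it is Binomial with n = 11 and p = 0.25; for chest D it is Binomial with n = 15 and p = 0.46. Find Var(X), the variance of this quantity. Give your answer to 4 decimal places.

Per component, A: μ=6.1, E[X²]=43.31; B: μ=7, E[X²]=53; C: μ=2.75, E[X²]=9.625; D: μ=6.9, E[X²]=51.336.
E[X] = 0.22·6.1 + 0.19·7 + 0.3·2.75 + 0.29·6.9 = 5.498.
E[X²] = 0.22·43.31 + 0.19·53 + 0.3·9.625 + 0.29·51.336 = 37.3731.
Var(X) = E[X²] − (E[X])² = 37.3731 − 30.228 = 7.14514.

7.1451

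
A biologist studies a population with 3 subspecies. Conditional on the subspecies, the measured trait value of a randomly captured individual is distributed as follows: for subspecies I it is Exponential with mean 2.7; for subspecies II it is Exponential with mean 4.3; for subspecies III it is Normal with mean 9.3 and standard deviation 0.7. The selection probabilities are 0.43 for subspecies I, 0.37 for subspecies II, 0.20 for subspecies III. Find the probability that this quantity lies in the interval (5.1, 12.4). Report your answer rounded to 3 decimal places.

Conditional on each subspecies, P(5.1 < X < 12.4): I: 0.141113; II: 0.2495; III: 0.999995.
By total probability, P(5.1 < X < 12.4) = 0.43·0.141113 + 0.37·0.2495 + 0.2·0.999995 = 0.352993.

0.353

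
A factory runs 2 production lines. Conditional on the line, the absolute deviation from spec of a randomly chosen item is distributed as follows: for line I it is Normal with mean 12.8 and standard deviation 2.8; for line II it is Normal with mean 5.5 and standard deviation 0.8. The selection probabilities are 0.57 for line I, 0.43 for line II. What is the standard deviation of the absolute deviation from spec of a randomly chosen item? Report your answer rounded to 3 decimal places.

4.220

Per component, I: μ=12.8, E[X²]=171.68; II: μ=5.5, E[X²]=30.89.
E[X] = 0.57·12.8 + 0.43·5.5 = 9.661.
E[X²] = 0.57·171.68 + 0.43·30.89 = 111.14.
Var(X) = E[X²] − (E[X])² = 111.14 − 93.3349 = 17.8054.
SD(X) = √17.8054 = 4.21964.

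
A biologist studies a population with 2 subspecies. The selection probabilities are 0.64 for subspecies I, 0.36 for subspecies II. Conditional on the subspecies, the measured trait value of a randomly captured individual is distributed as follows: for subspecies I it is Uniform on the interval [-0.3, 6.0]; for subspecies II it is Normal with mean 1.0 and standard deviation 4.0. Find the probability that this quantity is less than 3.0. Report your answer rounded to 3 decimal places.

Conditional on each subspecies, P(X < 3.0): I: 0.52381; II: 0.691462.
By total probability, P(X < 3.0) = 0.64·0.52381 + 0.36·0.691462 = 0.584165.

0.584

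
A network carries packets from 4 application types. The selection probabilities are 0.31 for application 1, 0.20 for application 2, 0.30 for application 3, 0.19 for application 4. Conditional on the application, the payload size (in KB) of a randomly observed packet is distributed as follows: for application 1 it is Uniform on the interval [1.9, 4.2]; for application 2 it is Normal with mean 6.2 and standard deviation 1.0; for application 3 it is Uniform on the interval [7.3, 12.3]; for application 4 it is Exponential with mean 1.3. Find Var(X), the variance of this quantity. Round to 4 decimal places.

Per component, 1: μ=3.05, E[X²]=9.74333; 2: μ=6.2, E[X²]=39.44; 3: μ=9.8, E[X²]=98.1233; 4: μ=1.3, E[X²]=3.38.
E[X] = 0.31·3.05 + 0.2·6.2 + 0.3·9.8 + 0.19·1.3 = 5.3725.
E[X²] = 0.31·9.74333 + 0.2·39.44 + 0.3·98.1233 + 0.19·3.38 = 40.9876.
Var(X) = E[X²] − (E[X])² = 40.9876 − 28.8638 = 12.1239.

12.1239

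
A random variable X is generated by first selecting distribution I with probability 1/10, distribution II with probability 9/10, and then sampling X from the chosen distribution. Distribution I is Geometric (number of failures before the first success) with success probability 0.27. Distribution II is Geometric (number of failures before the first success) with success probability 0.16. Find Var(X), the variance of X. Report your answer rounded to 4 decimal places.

31.1161

Per component, I: μ=2.7037, E[X²]=17.3237; II: μ=5.25, E[X²]=60.375.
E[X] = 0.1·2.7037 + 0.9·5.25 = 4.99537.
E[X²] = 0.1·17.3237 + 0.9·60.375 = 56.0699.
Var(X) = E[X²] − (E[X])² = 56.0699 − 24.9537 = 31.1161.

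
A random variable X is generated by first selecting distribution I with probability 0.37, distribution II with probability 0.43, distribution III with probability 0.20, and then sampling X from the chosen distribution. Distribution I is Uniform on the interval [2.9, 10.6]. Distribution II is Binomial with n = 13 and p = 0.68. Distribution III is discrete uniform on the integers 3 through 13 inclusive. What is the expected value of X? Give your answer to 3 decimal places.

Component means — I: 6.75; II: 8.84; III: 8.
E[X] = 0.37·6.75 + 0.43·8.84 + 0.2·8 = 7.8987.

7.899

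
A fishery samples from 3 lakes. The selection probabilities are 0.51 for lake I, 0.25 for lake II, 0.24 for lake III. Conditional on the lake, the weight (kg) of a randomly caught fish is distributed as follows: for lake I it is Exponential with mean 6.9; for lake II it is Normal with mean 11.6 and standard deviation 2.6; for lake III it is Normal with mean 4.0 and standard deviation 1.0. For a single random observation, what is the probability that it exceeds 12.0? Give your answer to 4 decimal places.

Conditional on each lake, P(X > 12.0): I: 0.175673; II: 0.438866; III: 6.66134e-16.
By total probability, P(X > 12.0) = 0.51·0.175673 + 0.25·0.438866 + 0.24·6.66134e-16 = 0.19931.

0.1993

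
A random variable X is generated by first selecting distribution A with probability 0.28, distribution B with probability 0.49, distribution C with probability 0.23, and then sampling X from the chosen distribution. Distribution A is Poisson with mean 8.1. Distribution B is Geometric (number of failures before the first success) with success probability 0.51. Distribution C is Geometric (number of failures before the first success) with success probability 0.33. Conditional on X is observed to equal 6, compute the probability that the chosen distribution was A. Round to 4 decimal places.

0.7635

Likelihoods P(X=6 | ·): A: 0.119067; B: 0.00705906; C: 0.0298513.
Posterior ∝ prior × likelihood. Numerator for A: 0.28·0.119067 = 0.0333388.
Normalizing constant: 0.28·0.119067 + 0.49·0.00705906 + 0.23·0.0298513 = 0.0436636.
P(A | observation) = 0.0333388 / 0.0436636 = 0.763539.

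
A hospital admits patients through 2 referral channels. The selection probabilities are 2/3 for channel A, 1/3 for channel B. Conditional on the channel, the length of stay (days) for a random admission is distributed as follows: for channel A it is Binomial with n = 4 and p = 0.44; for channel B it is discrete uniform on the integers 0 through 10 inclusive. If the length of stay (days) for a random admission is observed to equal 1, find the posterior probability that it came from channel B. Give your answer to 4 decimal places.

0.1282

Likelihoods P(X=1 | ·): A: 0.309084; B: 0.0909091.
Posterior ∝ prior × likelihood. Numerator for B: 0.333333·0.0909091 = 0.030303.
Normalizing constant: 0.666667·0.309084 + 0.333333·0.0909091 = 0.236359.
P(B | observation) = 0.030303 / 0.236359 = 0.128208.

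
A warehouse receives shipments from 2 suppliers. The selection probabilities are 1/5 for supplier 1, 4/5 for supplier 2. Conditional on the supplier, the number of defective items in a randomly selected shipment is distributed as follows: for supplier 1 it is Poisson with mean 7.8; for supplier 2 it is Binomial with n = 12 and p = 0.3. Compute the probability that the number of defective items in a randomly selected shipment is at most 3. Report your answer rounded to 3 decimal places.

0.404

Conditional on each supplier, P(X ≤ 3): 1: 0.0484766; 2: 0.492516.
By total probability, P(X ≤ 3) = 0.2·0.0484766 + 0.8·0.492516 = 0.403708.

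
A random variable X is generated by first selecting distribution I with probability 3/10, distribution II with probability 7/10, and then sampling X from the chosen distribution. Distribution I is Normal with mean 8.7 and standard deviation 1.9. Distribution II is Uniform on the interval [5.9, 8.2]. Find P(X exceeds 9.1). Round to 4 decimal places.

0.1250

Conditional on each component, P(X > 9.1): I: 0.416628; II: 0.
By total probability, P(X > 9.1) = 0.3·0.416628 + 0.7·0 = 0.124989.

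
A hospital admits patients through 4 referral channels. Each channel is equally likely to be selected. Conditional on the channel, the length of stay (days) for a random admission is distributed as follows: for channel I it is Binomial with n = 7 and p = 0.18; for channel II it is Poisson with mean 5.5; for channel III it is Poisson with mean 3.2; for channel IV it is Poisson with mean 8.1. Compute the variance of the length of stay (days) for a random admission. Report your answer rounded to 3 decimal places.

10.995

Per component, I: μ=1.26, E[X²]=2.6208; II: μ=5.5, E[X²]=35.75; III: μ=3.2, E[X²]=13.44; IV: μ=8.1, E[X²]=73.71.
E[X] = 0.25·1.26 + 0.25·5.5 + 0.25·3.2 + 0.25·8.1 = 4.515.
E[X²] = 0.25·2.6208 + 0.25·35.75 + 0.25·13.44 + 0.25·73.71 = 31.3802.
Var(X) = E[X²] − (E[X])² = 31.3802 − 20.3852 = 10.995.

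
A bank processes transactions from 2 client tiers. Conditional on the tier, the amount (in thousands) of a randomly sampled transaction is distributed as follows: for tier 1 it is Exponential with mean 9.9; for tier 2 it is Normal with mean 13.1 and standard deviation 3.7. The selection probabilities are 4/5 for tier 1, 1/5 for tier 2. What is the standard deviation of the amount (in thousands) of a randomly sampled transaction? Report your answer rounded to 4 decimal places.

Per component, 1: μ=9.9, E[X²]=196.02; 2: μ=13.1, E[X²]=185.3.
E[X] = 0.8·9.9 + 0.2·13.1 = 10.54.
E[X²] = 0.8·196.02 + 0.2·185.3 = 193.876.
Var(X) = E[X²] − (E[X])² = 193.876 − 111.092 = 82.7844.
SD(X) = √82.7844 = 9.09859.

9.0986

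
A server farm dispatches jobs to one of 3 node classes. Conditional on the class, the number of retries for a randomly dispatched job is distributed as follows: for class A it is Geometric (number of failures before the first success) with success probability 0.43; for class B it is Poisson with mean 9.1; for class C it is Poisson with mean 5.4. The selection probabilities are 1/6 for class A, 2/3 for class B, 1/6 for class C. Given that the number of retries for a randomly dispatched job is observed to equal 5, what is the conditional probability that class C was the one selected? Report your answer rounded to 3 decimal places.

0.401

Likelihoods P(X=5 | ·): A: 0.0258728; B: 0.0580692; C: 0.172821.
Posterior ∝ prior × likelihood. Numerator for C: 0.166667·0.172821 = 0.0288036.
Normalizing constant: 0.166667·0.0258728 + 0.666667·0.0580692 + 0.166667·0.172821 = 0.0718285.
P(C | observation) = 0.0288036 / 0.0718285 = 0.401005.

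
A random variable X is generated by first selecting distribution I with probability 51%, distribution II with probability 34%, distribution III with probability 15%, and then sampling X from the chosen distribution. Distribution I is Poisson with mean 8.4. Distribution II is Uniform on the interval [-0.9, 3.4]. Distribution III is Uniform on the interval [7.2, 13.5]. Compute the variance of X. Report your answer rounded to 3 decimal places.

Per component, I: μ=8.4, E[X²]=78.96; II: μ=1.25, E[X²]=3.10333; III: μ=10.35, E[X²]=110.43.
E[X] = 0.51·8.4 + 0.34·1.25 + 0.15·10.35 = 6.2615.
E[X²] = 0.51·78.96 + 0.34·3.10333 + 0.15·110.43 = 57.8892.
Var(X) = E[X²] − (E[X])² = 57.8892 − 39.2064 = 18.6829.

18.683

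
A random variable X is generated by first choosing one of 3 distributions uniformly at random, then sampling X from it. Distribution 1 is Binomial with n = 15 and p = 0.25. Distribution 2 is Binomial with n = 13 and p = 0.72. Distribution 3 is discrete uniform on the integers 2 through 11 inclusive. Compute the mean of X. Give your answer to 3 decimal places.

Component means — 1: 3.75; 2: 9.36; 3: 6.5.
E[X] = 0.333333·3.75 + 0.333333·9.36 + 0.333333·6.5 = 6.53667.

6.537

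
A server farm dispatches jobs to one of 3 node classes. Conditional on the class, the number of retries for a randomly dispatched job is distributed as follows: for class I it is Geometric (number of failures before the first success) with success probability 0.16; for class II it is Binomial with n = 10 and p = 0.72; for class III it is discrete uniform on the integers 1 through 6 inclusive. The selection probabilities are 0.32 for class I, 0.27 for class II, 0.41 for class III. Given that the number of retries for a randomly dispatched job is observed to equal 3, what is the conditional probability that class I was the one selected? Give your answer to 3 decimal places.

0.303

Likelihoods P(X=3 | ·): I: 0.0948326; II: 0.00604345; III: 0.166667.
Posterior ∝ prior × likelihood. Numerator for I: 0.32·0.0948326 = 0.0303464.
Normalizing constant: 0.32·0.0948326 + 0.27·0.00604345 + 0.41·0.166667 = 0.100312.
P(I | observation) = 0.0303464 / 0.100312 = 0.302522.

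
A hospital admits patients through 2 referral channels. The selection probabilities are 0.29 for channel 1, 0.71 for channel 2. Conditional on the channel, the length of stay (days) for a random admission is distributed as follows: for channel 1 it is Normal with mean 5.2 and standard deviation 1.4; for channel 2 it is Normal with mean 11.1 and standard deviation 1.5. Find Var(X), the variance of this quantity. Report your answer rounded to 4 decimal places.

9.3333

Per component, 1: μ=5.2, E[X²]=29; 2: μ=11.1, E[X²]=125.46.
E[X] = 0.29·5.2 + 0.71·11.1 = 9.389.
E[X²] = 0.29·29 + 0.71·125.46 = 97.4866.
Var(X) = E[X²] − (E[X])² = 97.4866 − 88.1533 = 9.33328.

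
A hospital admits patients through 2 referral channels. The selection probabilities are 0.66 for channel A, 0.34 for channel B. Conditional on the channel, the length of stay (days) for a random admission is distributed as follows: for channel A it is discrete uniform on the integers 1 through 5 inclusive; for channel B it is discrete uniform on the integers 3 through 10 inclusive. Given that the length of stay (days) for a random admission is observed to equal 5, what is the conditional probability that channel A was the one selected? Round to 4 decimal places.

0.7564

Likelihoods P(X=5 | ·): A: 0.2; B: 0.125.
Posterior ∝ prior × likelihood. Numerator for A: 0.66·0.2 = 0.132.
Normalizing constant: 0.66·0.2 + 0.34·0.125 = 0.1745.
P(A | observation) = 0.132 / 0.1745 = 0.756447.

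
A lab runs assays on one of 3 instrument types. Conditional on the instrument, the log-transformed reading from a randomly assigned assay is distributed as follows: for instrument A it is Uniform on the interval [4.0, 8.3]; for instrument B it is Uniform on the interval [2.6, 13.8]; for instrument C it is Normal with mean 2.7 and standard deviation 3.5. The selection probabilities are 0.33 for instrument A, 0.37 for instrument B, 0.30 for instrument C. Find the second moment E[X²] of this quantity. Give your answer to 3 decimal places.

For each component E[X²] = Var + (mean)², giving A: 39.3633; B: 77.6933; C: 19.54.
Overall E[X²] = 0.33·39.3633 + 0.37·77.6933 + 0.3·19.54 = 47.5984.

47.598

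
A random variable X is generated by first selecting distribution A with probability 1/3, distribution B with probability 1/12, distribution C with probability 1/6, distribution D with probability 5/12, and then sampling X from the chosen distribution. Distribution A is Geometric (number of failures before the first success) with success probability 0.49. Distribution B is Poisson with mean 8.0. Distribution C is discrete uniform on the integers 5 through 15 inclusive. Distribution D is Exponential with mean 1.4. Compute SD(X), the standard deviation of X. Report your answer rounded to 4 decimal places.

Per component, A: μ=1.04082, E[X²]=3.20741; B: μ=8, E[X²]=72; C: μ=10, E[X²]=110; D: μ=1.4, E[X²]=3.92.
E[X] = 0.333333·1.04082 + 0.0833333·8 + 0.166667·10 + 0.416667·1.4 = 3.26361.
E[X²] = 0.333333·3.20741 + 0.0833333·72 + 0.166667·110 + 0.416667·3.92 = 27.0358.
Var(X) = E[X²] − (E[X])² = 27.0358 − 10.6511 = 16.3847.
SD(X) = √16.3847 = 4.0478.

4.0478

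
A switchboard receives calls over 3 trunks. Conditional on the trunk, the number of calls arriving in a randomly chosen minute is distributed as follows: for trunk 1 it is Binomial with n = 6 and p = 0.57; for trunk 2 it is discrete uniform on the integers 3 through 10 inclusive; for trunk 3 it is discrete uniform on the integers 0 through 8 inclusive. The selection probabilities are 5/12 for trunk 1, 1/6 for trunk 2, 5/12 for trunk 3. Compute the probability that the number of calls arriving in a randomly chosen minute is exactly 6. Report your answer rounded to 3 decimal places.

Conditional on each trunk, P(X = 6): 1: 0.0342964; 2: 0.125; 3: 0.111111.
By total probability, P(X = 6) = 0.416667·0.0342964 + 0.166667·0.125 + 0.416667·0.111111 = 0.0814198.

0.081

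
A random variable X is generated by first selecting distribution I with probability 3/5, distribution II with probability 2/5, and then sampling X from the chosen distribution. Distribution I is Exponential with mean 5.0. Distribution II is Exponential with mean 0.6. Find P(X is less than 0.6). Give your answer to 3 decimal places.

Conditional on each component, P(X < 0.6): I: 0.11308; II: 0.632121.
By total probability, P(X < 0.6) = 0.6·0.11308 + 0.4·0.632121 = 0.320696.

0.321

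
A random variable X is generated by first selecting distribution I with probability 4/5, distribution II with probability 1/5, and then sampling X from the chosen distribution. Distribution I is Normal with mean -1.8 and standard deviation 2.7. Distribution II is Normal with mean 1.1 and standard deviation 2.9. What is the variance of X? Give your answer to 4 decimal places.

Per component, I: μ=-1.8, E[X²]=10.53; II: μ=1.1, E[X²]=9.62.
E[X] = 0.8·-1.8 + 0.2·1.1 = -1.22.
E[X²] = 0.8·10.53 + 0.2·9.62 = 10.348.
Var(X) = E[X²] − (E[X])² = 10.348 − 1.4884 = 8.8596.

8.8596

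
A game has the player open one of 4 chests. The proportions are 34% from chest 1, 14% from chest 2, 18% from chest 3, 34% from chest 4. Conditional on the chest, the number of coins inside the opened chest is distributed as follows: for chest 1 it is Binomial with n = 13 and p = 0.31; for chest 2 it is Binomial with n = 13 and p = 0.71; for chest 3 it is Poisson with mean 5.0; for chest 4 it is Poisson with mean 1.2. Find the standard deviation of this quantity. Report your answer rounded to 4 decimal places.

3.0500

Per component, 1: μ=4.03, E[X²]=19.0216; 2: μ=9.23, E[X²]=87.8696; 3: μ=5, E[X²]=30; 4: μ=1.2, E[X²]=2.64.
E[X] = 0.34·4.03 + 0.14·9.23 + 0.18·5 + 0.34·1.2 = 3.9704.
E[X²] = 0.34·19.0216 + 0.14·87.8696 + 0.18·30 + 0.34·2.64 = 25.0667.
Var(X) = E[X²] − (E[X])² = 25.0667 − 15.7641 = 9.30261.
SD(X) = √9.30261 = 3.05002.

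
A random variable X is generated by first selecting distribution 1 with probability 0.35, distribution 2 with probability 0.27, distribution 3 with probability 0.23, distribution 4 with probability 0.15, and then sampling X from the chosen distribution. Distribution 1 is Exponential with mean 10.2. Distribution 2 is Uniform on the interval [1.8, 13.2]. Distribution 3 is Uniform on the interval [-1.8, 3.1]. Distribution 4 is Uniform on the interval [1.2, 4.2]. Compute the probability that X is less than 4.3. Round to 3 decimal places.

Conditional on each component, P(X < 4.3): 1: 0.343983; 2: 0.219298; 3: 1; 4: 1.
By total probability, P(X < 4.3) = 0.35·0.343983 + 0.27·0.219298 + 0.23·1 + 0.15·1 = 0.559605.

0.560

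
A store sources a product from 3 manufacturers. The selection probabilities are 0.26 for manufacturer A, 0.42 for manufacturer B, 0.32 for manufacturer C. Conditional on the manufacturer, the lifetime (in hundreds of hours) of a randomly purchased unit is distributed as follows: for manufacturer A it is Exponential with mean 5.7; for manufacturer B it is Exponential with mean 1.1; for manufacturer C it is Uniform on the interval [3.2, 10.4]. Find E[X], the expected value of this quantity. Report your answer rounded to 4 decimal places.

4.1200

Component means — A: 5.7; B: 1.1; C: 6.8.
E[X] = 0.26·5.7 + 0.42·1.1 + 0.32·6.8 = 4.12.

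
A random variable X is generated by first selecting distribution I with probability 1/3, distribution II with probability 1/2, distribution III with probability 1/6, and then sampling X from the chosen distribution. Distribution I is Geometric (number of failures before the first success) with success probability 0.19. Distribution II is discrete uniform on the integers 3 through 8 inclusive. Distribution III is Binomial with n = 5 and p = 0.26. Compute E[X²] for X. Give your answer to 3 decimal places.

For each component E[X²] = Var + (mean)², giving I: 40.6122; II: 33.1667; III: 2.652.
Overall E[X²] = 0.333333·40.6122 + 0.5·33.1667 + 0.166667·2.652 = 30.5627.

30.563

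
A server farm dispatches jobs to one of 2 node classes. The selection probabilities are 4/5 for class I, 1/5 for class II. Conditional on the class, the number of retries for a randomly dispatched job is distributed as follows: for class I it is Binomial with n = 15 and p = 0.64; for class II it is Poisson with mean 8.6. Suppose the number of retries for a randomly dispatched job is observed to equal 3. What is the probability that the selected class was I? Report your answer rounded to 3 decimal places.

0.104

Likelihoods P(X=3 | ·): I: 0.000565173; II: 0.0195169.
Posterior ∝ prior × likelihood. Numerator for I: 0.8·0.000565173 = 0.000452138.
Normalizing constant: 0.8·0.000565173 + 0.2·0.0195169 = 0.00435552.
P(I | observation) = 0.000452138 / 0.00435552 = 0.103808.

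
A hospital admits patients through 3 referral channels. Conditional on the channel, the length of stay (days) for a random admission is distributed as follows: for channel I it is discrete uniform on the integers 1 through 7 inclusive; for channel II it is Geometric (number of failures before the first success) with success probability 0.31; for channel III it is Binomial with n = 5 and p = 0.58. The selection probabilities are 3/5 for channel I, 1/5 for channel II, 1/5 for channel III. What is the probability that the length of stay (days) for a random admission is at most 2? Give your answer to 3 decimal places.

Conditional on each channel, P(X ≤ 2): I: 0.285714; II: 0.671491; III: 0.35254.
By total probability, P(X ≤ 2) = 0.6·0.285714 + 0.2·0.671491 + 0.2·0.35254 = 0.376235.

0.376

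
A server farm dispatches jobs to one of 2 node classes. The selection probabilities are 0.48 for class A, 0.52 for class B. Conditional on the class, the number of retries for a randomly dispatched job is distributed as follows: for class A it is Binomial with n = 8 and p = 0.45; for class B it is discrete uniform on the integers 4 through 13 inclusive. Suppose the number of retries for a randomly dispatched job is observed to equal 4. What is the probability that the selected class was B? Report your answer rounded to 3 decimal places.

Likelihoods P(X=4 | ·): A: 0.262663; B: 0.1.
Posterior ∝ prior × likelihood. Numerator for B: 0.52·0.1 = 0.052.
Normalizing constant: 0.48·0.262663 + 0.52·0.1 = 0.178078.
P(B | observation) = 0.052 / 0.178078 = 0.292007.

0.292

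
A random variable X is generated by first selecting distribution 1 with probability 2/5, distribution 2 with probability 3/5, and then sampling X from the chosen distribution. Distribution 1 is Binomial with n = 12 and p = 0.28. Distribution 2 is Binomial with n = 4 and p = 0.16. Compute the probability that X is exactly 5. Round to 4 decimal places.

0.0547

Conditional on each component, P(X = 5): 1: 0.136723; 2: 0.
By total probability, P(X = 5) = 0.4·0.136723 + 0.6·0 = 0.0546894.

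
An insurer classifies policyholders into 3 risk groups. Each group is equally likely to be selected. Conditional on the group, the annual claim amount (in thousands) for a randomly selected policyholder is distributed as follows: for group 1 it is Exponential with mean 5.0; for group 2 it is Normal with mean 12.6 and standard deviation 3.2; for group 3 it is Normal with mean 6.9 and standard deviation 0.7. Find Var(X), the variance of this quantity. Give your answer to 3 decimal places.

22.339

Per component, 1: μ=5, E[X²]=50; 2: μ=12.6, E[X²]=169; 3: μ=6.9, E[X²]=48.1.
E[X] = 0.333333·5 + 0.333333·12.6 + 0.333333·6.9 = 8.16667.
E[X²] = 0.333333·50 + 0.333333·169 + 0.333333·48.1 = 89.0333.
Var(X) = E[X²] − (E[X])² = 89.0333 − 66.6944 = 22.3389.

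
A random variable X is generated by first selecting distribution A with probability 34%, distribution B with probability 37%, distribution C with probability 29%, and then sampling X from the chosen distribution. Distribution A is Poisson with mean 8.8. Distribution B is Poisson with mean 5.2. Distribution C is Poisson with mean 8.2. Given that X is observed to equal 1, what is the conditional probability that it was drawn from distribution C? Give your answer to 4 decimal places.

0.0557

Likelihoods P(X=1 | ·): A: 0.00132645; B: 0.0286861; C: 0.00225216.
Posterior ∝ prior × likelihood. Numerator for C: 0.29·0.00225216 = 0.000653126.
Normalizing constant: 0.34·0.00132645 + 0.37·0.0286861 + 0.29·0.00225216 = 0.011718.
P(C | observation) = 0.000653126 / 0.011718 = 0.0557371.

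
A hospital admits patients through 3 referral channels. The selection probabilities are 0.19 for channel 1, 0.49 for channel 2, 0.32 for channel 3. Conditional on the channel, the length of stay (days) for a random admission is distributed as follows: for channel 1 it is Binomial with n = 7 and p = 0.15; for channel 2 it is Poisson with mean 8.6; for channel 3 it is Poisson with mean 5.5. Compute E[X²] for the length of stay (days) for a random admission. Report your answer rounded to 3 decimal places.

For each component E[X²] = Var + (mean)², giving 1: 1.995; 2: 82.56; 3: 35.75.
Overall E[X²] = 0.19·1.995 + 0.49·82.56 + 0.32·35.75 = 52.2734.

52.273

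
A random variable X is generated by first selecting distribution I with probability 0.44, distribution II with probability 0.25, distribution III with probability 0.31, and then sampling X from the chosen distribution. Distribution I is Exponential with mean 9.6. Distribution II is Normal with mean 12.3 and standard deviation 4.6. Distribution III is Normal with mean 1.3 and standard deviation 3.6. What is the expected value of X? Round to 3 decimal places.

7.702

Component means — I: 9.6; II: 12.3; III: 1.3.
E[X] = 0.44·9.6 + 0.25·12.3 + 0.31·1.3 = 7.702.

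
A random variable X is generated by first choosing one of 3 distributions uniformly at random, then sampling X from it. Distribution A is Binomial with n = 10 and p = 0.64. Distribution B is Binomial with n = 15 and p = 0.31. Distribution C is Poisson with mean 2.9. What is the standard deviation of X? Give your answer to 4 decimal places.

2.2013

Per component, A: μ=6.4, E[X²]=43.264; B: μ=4.65, E[X²]=24.831; C: μ=2.9, E[X²]=11.31.
E[X] = 0.333333·6.4 + 0.333333·4.65 + 0.333333·2.9 = 4.65.
E[X²] = 0.333333·43.264 + 0.333333·24.831 + 0.333333·11.31 = 26.4683.
Var(X) = E[X²] − (E[X])² = 26.4683 − 21.6225 = 4.84583.
SD(X) = √4.84583 = 2.20133.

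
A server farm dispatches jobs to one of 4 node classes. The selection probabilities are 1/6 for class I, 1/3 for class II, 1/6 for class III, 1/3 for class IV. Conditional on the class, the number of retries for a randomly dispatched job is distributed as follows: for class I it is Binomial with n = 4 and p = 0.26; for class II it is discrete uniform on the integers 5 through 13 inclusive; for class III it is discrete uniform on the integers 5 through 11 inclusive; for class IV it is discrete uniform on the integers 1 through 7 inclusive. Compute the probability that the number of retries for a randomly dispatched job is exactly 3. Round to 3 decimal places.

Conditional on each class, P(X = 3): I: 0.052025; II: 0; III: 0; IV: 0.142857.
By total probability, P(X = 3) = 0.166667·0.052025 + 0.333333·0 + 0.166667·0 + 0.333333·0.142857 = 0.0562899.

0.056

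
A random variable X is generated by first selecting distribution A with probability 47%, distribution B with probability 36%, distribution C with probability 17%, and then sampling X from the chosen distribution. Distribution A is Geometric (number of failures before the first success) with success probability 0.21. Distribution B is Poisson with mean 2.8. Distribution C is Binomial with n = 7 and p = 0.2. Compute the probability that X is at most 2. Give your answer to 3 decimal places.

Conditional on each component, P(X ≤ 2): A: 0.506961; B: 0.469454; C: 0.851968.
By total probability, P(X ≤ 2) = 0.47·0.506961 + 0.36·0.469454 + 0.17·0.851968 = 0.55211.

0.552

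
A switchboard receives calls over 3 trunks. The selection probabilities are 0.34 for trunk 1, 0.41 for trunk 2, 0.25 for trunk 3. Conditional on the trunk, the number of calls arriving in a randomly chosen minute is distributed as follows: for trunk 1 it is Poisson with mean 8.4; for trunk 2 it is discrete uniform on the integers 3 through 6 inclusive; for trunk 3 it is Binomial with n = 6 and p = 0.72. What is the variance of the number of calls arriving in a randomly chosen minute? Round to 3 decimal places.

Per component, 1: μ=8.4, E[X²]=78.96; 2: μ=4.5, E[X²]=21.5; 3: μ=4.32, E[X²]=19.872.
E[X] = 0.34·8.4 + 0.41·4.5 + 0.25·4.32 = 5.781.
E[X²] = 0.34·78.96 + 0.41·21.5 + 0.25·19.872 = 40.6294.
Var(X) = E[X²] − (E[X])² = 40.6294 − 33.42 = 7.20944.

7.209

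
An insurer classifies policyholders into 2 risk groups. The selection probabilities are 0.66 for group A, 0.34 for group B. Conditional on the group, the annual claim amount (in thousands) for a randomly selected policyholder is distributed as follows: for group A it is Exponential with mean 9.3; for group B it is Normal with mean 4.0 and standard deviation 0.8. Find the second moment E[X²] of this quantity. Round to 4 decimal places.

For each component E[X²] = Var + (mean)², giving A: 172.98; B: 16.64.
Overall E[X²] = 0.66·172.98 + 0.34·16.64 = 119.824.

119.8244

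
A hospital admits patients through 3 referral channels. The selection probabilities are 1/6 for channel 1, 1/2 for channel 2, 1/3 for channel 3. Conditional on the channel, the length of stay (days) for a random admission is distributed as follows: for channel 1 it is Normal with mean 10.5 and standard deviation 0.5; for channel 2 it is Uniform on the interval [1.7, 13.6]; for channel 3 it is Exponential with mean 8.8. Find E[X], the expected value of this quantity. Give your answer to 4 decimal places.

8.5083

Component means — 1: 10.5; 2: 7.65; 3: 8.8.
E[X] = 0.166667·10.5 + 0.5·7.65 + 0.333333·8.8 = 8.50833.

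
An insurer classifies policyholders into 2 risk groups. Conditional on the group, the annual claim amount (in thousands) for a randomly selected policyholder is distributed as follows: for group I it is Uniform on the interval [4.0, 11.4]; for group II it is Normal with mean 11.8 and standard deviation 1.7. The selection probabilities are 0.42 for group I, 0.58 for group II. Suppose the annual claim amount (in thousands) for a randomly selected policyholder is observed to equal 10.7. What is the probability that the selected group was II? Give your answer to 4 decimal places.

Likelihoods f(10.7 | ·): I: 0.135135; II: 0.190346.
Posterior ∝ prior × likelihood. Numerator for II: 0.58·0.190346 = 0.110401.
Normalizing constant: 0.42·0.135135 + 0.58·0.190346 = 0.167158.
P(II | observation) = 0.110401 / 0.167158 = 0.66046.

0.6605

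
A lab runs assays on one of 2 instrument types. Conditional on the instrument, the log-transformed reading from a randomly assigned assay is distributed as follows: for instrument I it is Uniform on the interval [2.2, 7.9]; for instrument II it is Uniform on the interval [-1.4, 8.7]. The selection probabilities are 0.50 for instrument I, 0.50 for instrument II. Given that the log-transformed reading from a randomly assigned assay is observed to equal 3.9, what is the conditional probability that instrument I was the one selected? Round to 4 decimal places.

Likelihoods f(3.9 | ·): I: 0.175439; II: 0.0990099.
Posterior ∝ prior × likelihood. Numerator for I: 0.5·0.175439 = 0.0877193.
Normalizing constant: 0.5·0.175439 + 0.5·0.0990099 = 0.137224.
P(I | observation) = 0.0877193 / 0.137224 = 0.639241.

0.6392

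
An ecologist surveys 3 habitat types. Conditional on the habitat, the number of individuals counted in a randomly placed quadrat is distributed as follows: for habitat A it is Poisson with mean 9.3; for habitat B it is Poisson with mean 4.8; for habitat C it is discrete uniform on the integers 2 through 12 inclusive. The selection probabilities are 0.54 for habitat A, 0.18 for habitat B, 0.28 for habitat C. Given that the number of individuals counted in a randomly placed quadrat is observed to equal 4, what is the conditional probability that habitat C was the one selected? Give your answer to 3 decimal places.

Likelihoods P(X=4 | ·): A: 0.0284959; B: 0.182029; C: 0.0909091.
Posterior ∝ prior × likelihood. Numerator for C: 0.28·0.0909091 = 0.0254545.
Normalizing constant: 0.54·0.0284959 + 0.18·0.182029 + 0.28·0.0909091 = 0.0736075.
P(C | observation) = 0.0254545 / 0.0736075 = 0.345815.

0.346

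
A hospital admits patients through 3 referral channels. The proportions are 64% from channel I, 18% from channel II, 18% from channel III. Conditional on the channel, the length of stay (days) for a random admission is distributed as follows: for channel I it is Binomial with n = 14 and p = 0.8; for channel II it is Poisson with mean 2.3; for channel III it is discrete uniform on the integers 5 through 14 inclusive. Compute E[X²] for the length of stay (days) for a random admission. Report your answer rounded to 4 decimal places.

100.8114

For each component E[X²] = Var + (mean)², giving I: 127.68; II: 7.59; III: 98.5.
Overall E[X²] = 0.64·127.68 + 0.18·7.59 + 0.18·98.5 = 100.811.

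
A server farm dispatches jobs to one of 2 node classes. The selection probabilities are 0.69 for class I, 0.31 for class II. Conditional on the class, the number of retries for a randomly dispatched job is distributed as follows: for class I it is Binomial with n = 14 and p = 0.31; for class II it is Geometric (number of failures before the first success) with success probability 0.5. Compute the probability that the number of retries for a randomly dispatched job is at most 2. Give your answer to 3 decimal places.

Conditional on each class, P(X ≤ 2): I: 0.142269; II: 0.875.
By total probability, P(X ≤ 2) = 0.69·0.142269 + 0.31·0.875 = 0.369416.

0.369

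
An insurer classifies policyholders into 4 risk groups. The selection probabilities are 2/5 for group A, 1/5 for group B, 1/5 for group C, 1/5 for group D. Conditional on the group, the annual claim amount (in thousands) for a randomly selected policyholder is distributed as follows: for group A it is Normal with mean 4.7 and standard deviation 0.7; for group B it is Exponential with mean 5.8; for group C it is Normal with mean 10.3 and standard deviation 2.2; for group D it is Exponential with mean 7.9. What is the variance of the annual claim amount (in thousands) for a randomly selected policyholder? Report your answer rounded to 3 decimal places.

25.016

Per component, A: μ=4.7, E[X²]=22.58; B: μ=5.8, E[X²]=67.28; C: μ=10.3, E[X²]=110.93; D: μ=7.9, E[X²]=124.82.
E[X] = 0.4·4.7 + 0.2·5.8 + 0.2·10.3 + 0.2·7.9 = 6.68.
E[X²] = 0.4·22.58 + 0.2·67.28 + 0.2·110.93 + 0.2·124.82 = 69.638.
Var(X) = E[X²] − (E[X])² = 69.638 − 44.6224 = 25.0156.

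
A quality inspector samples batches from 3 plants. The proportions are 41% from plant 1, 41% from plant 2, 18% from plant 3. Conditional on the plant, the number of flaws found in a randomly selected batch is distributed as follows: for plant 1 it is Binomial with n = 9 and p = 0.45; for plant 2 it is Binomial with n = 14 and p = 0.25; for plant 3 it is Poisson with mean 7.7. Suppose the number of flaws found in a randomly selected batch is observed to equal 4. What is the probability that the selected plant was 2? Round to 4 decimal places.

0.4323

Likelihoods P(X=4 | ·): 1: 0.260036; 2: 0.220195; 3: 0.0663261.
Posterior ∝ prior × likelihood. Numerator for 2: 0.41·0.220195 = 0.0902798.
Normalizing constant: 0.41·0.260036 + 0.41·0.220195 + 0.18·0.0663261 = 0.208833.
P(2 | observation) = 0.0902798 / 0.208833 = 0.432305.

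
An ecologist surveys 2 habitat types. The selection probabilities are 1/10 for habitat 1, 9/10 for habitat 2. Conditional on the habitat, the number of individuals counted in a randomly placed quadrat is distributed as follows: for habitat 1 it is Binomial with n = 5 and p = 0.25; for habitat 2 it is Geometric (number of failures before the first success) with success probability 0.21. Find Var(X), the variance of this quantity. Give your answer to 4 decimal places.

Per component, 1: μ=1.25, E[X²]=2.5; 2: μ=3.7619, E[X²]=32.0658.
E[X] = 0.1·1.25 + 0.9·3.7619 = 3.51071.
E[X²] = 0.1·2.5 + 0.9·32.0658 = 29.1092.
Var(X) = E[X²] − (E[X])² = 29.1092 − 12.3251 = 16.7841.

16.7841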